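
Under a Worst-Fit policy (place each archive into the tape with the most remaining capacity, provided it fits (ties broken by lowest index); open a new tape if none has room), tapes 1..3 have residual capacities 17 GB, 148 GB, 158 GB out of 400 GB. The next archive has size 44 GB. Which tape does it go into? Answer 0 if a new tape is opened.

Tapes with room: tape 2 (148 GB), tape 3 (158 GB).
Most room is tape 3 with 158 GB free.

3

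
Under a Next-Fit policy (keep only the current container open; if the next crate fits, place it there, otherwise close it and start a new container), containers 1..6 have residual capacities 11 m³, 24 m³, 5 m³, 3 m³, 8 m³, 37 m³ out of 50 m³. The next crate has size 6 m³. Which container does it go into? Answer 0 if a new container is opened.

6

Next-Fit only looks at container 6, which has 37 m³ free.
6 m³ fits there.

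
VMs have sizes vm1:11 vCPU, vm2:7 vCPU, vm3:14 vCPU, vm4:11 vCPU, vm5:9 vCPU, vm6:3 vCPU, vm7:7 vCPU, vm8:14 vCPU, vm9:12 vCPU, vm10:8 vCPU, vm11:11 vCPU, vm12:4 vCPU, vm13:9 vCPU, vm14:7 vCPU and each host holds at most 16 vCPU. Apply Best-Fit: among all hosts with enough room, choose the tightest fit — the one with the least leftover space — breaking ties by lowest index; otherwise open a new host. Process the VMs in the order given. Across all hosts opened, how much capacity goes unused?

17

vm1 (11 vCPU) → host 1 (remaining 5 vCPU)
vm2 (7 vCPU) → host 2 (remaining 9 vCPU)
vm3 (14 vCPU) → host 3 (remaining 2 vCPU)
vm4 (11 vCPU) → host 4 (remaining 5 vCPU)
vm5 (9 vCPU) → host 2 (remaining 0 vCPU)
vm6 (3 vCPU) → host 1 (remaining 2 vCPU)
vm7 (7 vCPU) → host 5 (remaining 9 vCPU)
vm8 (14 vCPU) → host 6 (remaining 2 vCPU)
vm9 (12 vCPU) → host 7 (remaining 4 vCPU)
vm10 (8 vCPU) → host 5 (remaining 1 vCPU)
vm11 (11 vCPU) → host 8 (remaining 5 vCPU)
vm12 (4 vCPU) → host 7 (remaining 0 vCPU)
vm13 (9 vCPU) → host 9 (remaining 7 vCPU)
vm14 (7 vCPU) → host 9 (remaining 0 vCPU)
9 hosts × 16 vCPU = 144 vCPU; used 127 vCPU; unused 17 vCPU.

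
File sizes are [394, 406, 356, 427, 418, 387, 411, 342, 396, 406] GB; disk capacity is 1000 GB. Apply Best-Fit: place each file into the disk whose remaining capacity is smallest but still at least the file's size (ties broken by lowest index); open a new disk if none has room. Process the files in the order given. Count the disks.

Put 394 GB in disk 1; 606 GB remain.
Put 406 GB in disk 1; 200 GB remain.
Put 356 GB in disk 2; 644 GB remain.
Put 427 GB in disk 2; 217 GB remain.
Put 418 GB in disk 3; 582 GB remain.
Put 387 GB in disk 3; 195 GB remain.
Put 411 GB in disk 4; 589 GB remain.
Put 342 GB in disk 4; 247 GB remain.
Put 396 GB in disk 5; 604 GB remain.
Put 406 GB in disk 5; 198 GB remain.

5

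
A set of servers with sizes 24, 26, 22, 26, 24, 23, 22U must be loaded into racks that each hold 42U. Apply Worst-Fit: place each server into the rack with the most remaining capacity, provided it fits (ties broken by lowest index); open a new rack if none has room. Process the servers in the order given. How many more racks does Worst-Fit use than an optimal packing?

0

Worst-Fit: [24] [26] [22] [26] [24] [23] [22] → 7 racks.
7 servers exceed 21U (half the capacity), and no two of those can share a rack, so at least 7 racks are needed.
So 7 is already optimal.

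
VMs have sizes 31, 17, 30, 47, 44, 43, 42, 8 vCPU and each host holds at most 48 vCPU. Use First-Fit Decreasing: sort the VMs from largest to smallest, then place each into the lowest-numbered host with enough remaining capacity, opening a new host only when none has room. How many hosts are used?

Sorted descending: 47, 44, 43, 42, 31, 30, 17, 8.
Put 47 vCPU in host 1; 1 vCPU remain.
Put 44 vCPU in host 2; 4 vCPU remain.
Put 43 vCPU in host 3; 5 vCPU remain.
Put 42 vCPU in host 4; 6 vCPU remain.
Put 31 vCPU in host 5; 17 vCPU remain.
Put 30 vCPU in host 6; 18 vCPU remain.
Put 17 vCPU in host 5; 0 vCPU remain.
Put 8 vCPU in host 6; 10 vCPU remain.
Final hosts: [47] [44] [43] [42] [31,17] [30,8].

6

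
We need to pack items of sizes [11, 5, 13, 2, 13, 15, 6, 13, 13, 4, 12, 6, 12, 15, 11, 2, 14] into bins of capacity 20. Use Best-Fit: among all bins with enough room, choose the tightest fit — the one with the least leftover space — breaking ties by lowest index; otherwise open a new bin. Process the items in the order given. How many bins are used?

11

11 → bin 1 (remaining 9)
5 → bin 1 (remaining 4)
13 → bin 2 (remaining 7)
2 → bin 1 (remaining 2)
13 → bin 3 (remaining 7)
15 → bin 4 (remaining 5)
6 → bin 2 (remaining 1)
13 → bin 5 (remaining 7)
13 → bin 6 (remaining 7)
4 → bin 4 (remaining 1)
12 → bin 7 (remaining 8)
6 → bin 3 (remaining 1)
12 → bin 8 (remaining 8)
15 → bin 9 (remaining 5)
11 → bin 10 (remaining 9)
2 → bin 1 (remaining 0)
14 → bin 11 (remaining 6)
Final bins: [11,5,2,2] [13,6] [13,6] [15,4] [13] [13] [12] [12] [15] [11] [14].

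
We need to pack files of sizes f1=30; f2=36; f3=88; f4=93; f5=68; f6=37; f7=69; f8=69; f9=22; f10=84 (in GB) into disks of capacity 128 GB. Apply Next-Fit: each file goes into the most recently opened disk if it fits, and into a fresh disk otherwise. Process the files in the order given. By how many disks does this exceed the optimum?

Next-Fit: [30,36] [88] [93] [68,37] [69] [69,22] [84] → 7 disks.
6 files exceed 64 GB (half the capacity), and no two of those can share a disk, so at least 6 disks are needed.
An optimal packing achieves that bound: [93,30] [88,37] [84,36] [69,22] [69] [68] → 6 disks.
Excess: 7 − 6 = 1.

1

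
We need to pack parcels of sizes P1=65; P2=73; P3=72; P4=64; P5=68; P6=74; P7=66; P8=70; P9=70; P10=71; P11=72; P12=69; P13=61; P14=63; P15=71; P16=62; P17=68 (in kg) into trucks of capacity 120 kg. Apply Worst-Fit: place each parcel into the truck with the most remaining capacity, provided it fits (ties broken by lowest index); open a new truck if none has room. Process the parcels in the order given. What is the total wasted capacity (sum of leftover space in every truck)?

truck 1: place P1 (65 kg), 55 kg left
truck 2: place P2 (73 kg), 47 kg left
truck 3: place P3 (72 kg), 48 kg left
truck 4: place P4 (64 kg), 56 kg left
truck 5: place P5 (68 kg), 52 kg left
truck 6: place P6 (74 kg), 46 kg left
truck 7: place P7 (66 kg), 54 kg left
truck 8: place P8 (70 kg), 50 kg left
truck 9: place P9 (70 kg), 50 kg left
truck 10: place P10 (71 kg), 49 kg left
truck 11: place P11 (72 kg), 48 kg left
truck 12: place P12 (69 kg), 51 kg left
truck 13: place P13 (61 kg), 59 kg left
truck 14: place P14 (63 kg), 57 kg left
truck 15: place P15 (71 kg), 49 kg left
truck 16: place P16 (62 kg), 58 kg left
truck 17: place P17 (68 kg), 52 kg left
17 trucks × 120 kg = 2040 kg; used 1159 kg; unused 881 kg.

881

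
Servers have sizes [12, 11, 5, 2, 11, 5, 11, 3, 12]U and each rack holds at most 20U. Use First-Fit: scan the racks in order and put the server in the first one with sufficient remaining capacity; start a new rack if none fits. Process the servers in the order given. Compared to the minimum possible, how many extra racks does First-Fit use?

0

First-Fit: [12,5,2] [11,5,3] [11] [11] [12] → 5 racks.
5 servers exceed 10U (half the capacity), and no two of those can share a rack, so at least 5 racks are needed.
So 5 is already optimal.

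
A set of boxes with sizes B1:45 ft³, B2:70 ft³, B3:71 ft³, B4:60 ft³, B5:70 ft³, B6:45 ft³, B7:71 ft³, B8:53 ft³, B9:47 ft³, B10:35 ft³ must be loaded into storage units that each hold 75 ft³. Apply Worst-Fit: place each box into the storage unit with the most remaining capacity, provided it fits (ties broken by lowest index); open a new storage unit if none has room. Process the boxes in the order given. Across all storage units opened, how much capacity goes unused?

storage unit 1: place B1 (45 ft³), 30 ft³ left
storage unit 2: place B2 (70 ft³), 5 ft³ left
storage unit 3: place B3 (71 ft³), 4 ft³ left
storage unit 4: place B4 (60 ft³), 15 ft³ left
storage unit 5: place B5 (70 ft³), 5 ft³ left
storage unit 6: place B6 (45 ft³), 30 ft³ left
storage unit 7: place B7 (71 ft³), 4 ft³ left
storage unit 8: place B8 (53 ft³), 22 ft³ left
storage unit 9: place B9 (47 ft³), 28 ft³ left
storage unit 10: place B10 (35 ft³), 40 ft³ left
10 storage units × 75 ft³ = 750 ft³; used 567 ft³; unused 183 ft³.

183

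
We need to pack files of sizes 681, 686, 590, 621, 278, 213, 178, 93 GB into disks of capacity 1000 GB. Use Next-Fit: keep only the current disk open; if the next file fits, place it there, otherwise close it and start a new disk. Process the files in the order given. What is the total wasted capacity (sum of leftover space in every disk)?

681 GB → disk 1 (remaining 319 GB)
686 GB → disk 2 (remaining 314 GB)
590 GB → disk 3 (remaining 410 GB)
621 GB → disk 4 (remaining 379 GB)
278 GB → disk 4 (remaining 101 GB)
213 GB → disk 5 (remaining 787 GB)
178 GB → disk 5 (remaining 609 GB)
93 GB → disk 5 (remaining 516 GB)
5 disks × 1000 GB = 5000 GB; used 3340 GB; unused 1660 GB.

1660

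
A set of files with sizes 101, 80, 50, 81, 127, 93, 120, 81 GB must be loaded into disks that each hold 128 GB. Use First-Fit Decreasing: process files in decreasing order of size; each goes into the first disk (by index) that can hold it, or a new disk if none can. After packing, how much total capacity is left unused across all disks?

Sorted descending: 127, 120, 101, 93, 81, 81, 80, 50.
disk 1: place 127 GB, 1 GB left
disk 2: place 120 GB, 8 GB left
disk 3: place 101 GB, 27 GB left
disk 4: place 93 GB, 35 GB left
disk 5: place 81 GB, 47 GB left
disk 6: place 81 GB, 47 GB left
disk 7: place 80 GB, 48 GB left
disk 8: place 50 GB, 78 GB left
8 disks × 128 GB = 1024 GB; used 733 GB; unused 291 GB.

291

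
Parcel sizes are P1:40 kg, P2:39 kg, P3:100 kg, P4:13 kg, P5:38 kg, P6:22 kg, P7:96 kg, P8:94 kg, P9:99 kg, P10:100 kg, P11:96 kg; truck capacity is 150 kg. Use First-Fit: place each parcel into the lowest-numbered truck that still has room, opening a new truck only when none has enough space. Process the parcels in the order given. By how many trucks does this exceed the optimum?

1

First-Fit: [40,39,13,38] [100,22] [96] [94] [99] [100] [96] → 7 trucks.
6 parcels exceed 75 kg (half the capacity), and no two of those can share a truck, so at least 6 trucks are needed.
An optimal packing achieves that bound: [100,40] [100,39] [99,38,13] [96,22] [96] [94] → 6 trucks.
Excess: 7 − 6 = 1.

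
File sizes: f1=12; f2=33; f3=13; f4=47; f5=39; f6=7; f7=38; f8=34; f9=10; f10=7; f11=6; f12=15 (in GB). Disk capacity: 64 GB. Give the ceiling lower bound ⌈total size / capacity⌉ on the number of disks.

5

Total size = 12 + 33 + 13 + 47 + 39 + 7 + 38 + 34 + 10 + 7 + 6 + 15 = 261 GB.
⌈261 / 64⌉ = 5.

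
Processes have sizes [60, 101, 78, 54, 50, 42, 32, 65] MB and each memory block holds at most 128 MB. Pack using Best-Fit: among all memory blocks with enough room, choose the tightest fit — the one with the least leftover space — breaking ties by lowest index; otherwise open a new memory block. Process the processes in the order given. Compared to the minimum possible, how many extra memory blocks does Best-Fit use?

Best-Fit: [60,54] [101] [78,50] [42,32] [65] → 5 memory blocks.
Total size 482 MB; any packing needs at least ⌈482/128⌉ = 4 memory blocks.
An optimal packing achieves that bound: [101] [78,50] [65,60] [54,42,32] → 4 memory blocks.
Excess: 5 − 4 = 1.

1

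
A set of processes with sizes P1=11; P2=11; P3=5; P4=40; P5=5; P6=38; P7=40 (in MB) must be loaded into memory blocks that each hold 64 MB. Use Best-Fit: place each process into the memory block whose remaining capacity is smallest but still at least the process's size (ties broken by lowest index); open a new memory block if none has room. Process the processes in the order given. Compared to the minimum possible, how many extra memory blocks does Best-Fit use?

1

Best-Fit: [11,11,5] [40,5] [38] [40] → 4 memory blocks.
Total size 150 MB; any packing needs at least ⌈150/64⌉ = 3 memory blocks.
An optimal packing achieves that bound: [40,11,11] [40,5,5] [38] → 3 memory blocks.
Excess: 4 − 3 = 1.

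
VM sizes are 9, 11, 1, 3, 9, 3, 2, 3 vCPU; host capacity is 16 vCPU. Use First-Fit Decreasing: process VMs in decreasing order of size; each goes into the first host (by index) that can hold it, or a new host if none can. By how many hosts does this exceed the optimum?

0

First-Fit Decreasing: [11,3,2] [9,3,3,1] [9] → 3 hosts.
Total size 41 vCPU; any packing needs at least ⌈41/16⌉ = 3 hosts.
So 3 is already optimal.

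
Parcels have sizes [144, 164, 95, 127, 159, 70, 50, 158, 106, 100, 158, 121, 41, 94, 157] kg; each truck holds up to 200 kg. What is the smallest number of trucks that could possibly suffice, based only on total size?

Total size = 144 + 164 + 95 + 127 + 159 + 70 + 50 + 158 + 106 + 100 + 158 + 121 + 41 + 94 + 157 = 1744 kg.
⌈1744 / 200⌉ = 9.

9 trucks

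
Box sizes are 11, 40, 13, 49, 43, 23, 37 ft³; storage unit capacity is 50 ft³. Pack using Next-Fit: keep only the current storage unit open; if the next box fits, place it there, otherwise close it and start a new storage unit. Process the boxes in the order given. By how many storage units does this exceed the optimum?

Next-Fit: [11] [40] [13] [49] [43] [23] [37] → 7 storage units.
Total size 216 ft³; any packing needs at least ⌈216/50⌉ = 5 storage units.
An optimal packing achieves that bound: [49] [43] [40] [37,13] [23,11] → 5 storage units.
Excess: 7 − 5 = 2.

2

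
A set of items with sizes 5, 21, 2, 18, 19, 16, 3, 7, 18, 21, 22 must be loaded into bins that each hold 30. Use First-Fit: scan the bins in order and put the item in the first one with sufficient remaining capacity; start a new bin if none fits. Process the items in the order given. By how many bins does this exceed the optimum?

First-Fit: [5,21,2] [18,3,7] [19] [16] [18] [21] [22] → 7 bins.
7 items exceed 15 (half the capacity), and no two of those can share a bin, so at least 7 bins are needed.
So 7 is already optimal.

0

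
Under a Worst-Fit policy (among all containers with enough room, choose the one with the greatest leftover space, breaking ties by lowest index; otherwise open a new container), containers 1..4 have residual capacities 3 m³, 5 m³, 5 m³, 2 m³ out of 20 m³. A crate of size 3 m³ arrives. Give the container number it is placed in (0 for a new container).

Containers with room: container 1 (3 m³), container 2 (5 m³), container 3 (5 m³).
Most room is container 2 with 5 m³ free.

2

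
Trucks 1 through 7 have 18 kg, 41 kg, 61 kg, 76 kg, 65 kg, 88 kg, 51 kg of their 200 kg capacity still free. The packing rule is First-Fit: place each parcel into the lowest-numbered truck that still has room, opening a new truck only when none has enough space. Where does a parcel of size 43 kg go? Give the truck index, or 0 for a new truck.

Trucks with room: truck 3 (61 kg), truck 4 (76 kg), truck 5 (65 kg), truck 6 (88 kg), truck 7 (51 kg).
The first with room is truck 3.

3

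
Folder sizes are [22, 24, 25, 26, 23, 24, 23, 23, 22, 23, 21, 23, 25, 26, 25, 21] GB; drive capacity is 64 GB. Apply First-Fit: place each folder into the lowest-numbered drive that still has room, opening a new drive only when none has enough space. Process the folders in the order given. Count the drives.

22 GB → drive 1 (remaining 42 GB)
24 GB → drive 1 (remaining 18 GB)
25 GB → drive 2 (remaining 39 GB)
26 GB → drive 2 (remaining 13 GB)
23 GB → drive 3 (remaining 41 GB)
24 GB → drive 3 (remaining 17 GB)
23 GB → drive 4 (remaining 41 GB)
23 GB → drive 4 (remaining 18 GB)
22 GB → drive 5 (remaining 42 GB)
23 GB → drive 5 (remaining 19 GB)
21 GB → drive 6 (remaining 43 GB)
23 GB → drive 6 (remaining 20 GB)
25 GB → drive 7 (remaining 39 GB)
26 GB → drive 7 (remaining 13 GB)
25 GB → drive 8 (remaining 39 GB)
21 GB → drive 8 (remaining 18 GB)

8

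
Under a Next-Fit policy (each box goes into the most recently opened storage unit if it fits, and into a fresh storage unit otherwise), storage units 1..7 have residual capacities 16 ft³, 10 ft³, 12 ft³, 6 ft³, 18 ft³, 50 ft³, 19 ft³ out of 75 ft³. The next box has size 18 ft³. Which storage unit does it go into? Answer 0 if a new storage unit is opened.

Next-Fit only looks at storage unit 7, which has 19 ft³ free.
18 ft³ fits there.

7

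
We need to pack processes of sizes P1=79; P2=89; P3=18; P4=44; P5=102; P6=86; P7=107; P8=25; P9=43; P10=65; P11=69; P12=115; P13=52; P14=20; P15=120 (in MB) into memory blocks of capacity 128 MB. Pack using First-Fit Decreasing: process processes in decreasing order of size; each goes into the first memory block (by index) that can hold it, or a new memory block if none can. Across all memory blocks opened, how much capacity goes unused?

Sorted descending: 120, 115, 107, 102, 89, 86, 79, 69, 65, 52, 44, 43, 25, 20, 18.
memory block 1: place 120 MB, 8 MB left
memory block 2: place 115 MB, 13 MB left
memory block 3: place 107 MB, 21 MB left
memory block 4: place 102 MB, 26 MB left
memory block 5: place 89 MB, 39 MB left
memory block 6: place 86 MB, 42 MB left
memory block 7: place 79 MB, 49 MB left
memory block 8: place 69 MB, 59 MB left
memory block 9: place 65 MB, 63 MB left
memory block 8: place 52 MB, 7 MB left
memory block 7: place 44 MB, 5 MB left
memory block 9: place 43 MB, 20 MB left
memory block 4: place 25 MB, 1 MB left
memory block 3: place 20 MB, 1 MB left
memory block 5: place 18 MB, 21 MB left
9 memory blocks × 128 MB = 1152 MB; used 1034 MB; unused 118 MB.

118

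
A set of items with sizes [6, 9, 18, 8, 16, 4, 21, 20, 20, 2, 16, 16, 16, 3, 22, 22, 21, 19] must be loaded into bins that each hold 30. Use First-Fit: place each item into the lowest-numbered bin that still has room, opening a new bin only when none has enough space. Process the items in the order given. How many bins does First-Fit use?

bin 1: place 6, 24 left
bin 1: place 9, 15 left
bin 2: place 18, 12 left
bin 1: place 8, 7 left
bin 3: place 16, 14 left
bin 1: place 4, 3 left
bin 4: place 21, 9 left
bin 5: place 20, 10 left
bin 6: place 20, 10 left
bin 1: place 2, 1 left
bin 7: place 16, 14 left
bin 8: place 16, 14 left
bin 9: place 16, 14 left
bin 2: place 3, 9 left
bin 10: place 22, 8 left
bin 11: place 22, 8 left
bin 12: place 21, 9 left
bin 13: place 19, 11 left

13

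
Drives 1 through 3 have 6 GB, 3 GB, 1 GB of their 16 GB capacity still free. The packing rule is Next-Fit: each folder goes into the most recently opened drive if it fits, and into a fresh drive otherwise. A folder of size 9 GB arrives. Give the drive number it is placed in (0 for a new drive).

0

Next-Fit only looks at drive 3, which has 1 GB free.
9 GB does not fit, so a new drive is opened.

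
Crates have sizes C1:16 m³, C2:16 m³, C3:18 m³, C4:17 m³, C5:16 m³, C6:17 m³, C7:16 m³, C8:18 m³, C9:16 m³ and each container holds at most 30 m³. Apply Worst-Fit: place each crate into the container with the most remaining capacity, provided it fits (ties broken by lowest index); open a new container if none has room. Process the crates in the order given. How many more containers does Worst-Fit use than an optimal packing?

0

Worst-Fit: [16] [16] [18] [17] [16] [17] [16] [18] [16] → 9 containers.
9 crates exceed 15 m³ (half the capacity), and no two of those can share a container, so at least 9 containers are needed.
So 9 is already optimal.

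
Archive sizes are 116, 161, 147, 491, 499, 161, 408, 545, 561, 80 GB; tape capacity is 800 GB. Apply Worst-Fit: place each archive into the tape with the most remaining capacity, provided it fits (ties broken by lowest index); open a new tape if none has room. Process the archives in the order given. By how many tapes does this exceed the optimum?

1

Worst-Fit: [116,161,147,161] [491] [499] [408,80] [545] [561] → 6 tapes.
5 archives exceed 400 GB (half the capacity), and no two of those can share a tape, so at least 5 tapes are needed.
An optimal packing achieves that bound: [561,161] [545,161,80] [499,147,116] [491] [408] → 5 tapes.
Excess: 6 − 5 = 1.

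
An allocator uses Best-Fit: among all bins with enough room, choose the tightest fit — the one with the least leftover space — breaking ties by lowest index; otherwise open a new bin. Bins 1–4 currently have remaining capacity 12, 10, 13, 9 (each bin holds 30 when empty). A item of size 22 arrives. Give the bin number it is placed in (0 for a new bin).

0

No bin has ≥ 22 free, so a new bin is opened.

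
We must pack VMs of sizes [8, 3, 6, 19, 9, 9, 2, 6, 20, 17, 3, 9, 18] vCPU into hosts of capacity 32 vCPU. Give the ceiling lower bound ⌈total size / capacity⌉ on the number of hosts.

Total size = 8 + 3 + 6 + 19 + 9 + 9 + 2 + 6 + 20 + 17 + 3 + 9 + 18 = 129 vCPU.
⌈129 / 32⌉ = 5.

5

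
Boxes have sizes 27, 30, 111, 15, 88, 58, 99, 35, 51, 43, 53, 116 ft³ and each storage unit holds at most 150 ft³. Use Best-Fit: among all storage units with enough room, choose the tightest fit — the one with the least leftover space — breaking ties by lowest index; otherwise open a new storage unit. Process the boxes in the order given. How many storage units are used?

6

27 ft³ → storage unit 1 (remaining 123 ft³)
30 ft³ → storage unit 1 (remaining 93 ft³)
111 ft³ → storage unit 2 (remaining 39 ft³)
15 ft³ → storage unit 2 (remaining 24 ft³)
88 ft³ → storage unit 1 (remaining 5 ft³)
58 ft³ → storage unit 3 (remaining 92 ft³)
99 ft³ → storage unit 4 (remaining 51 ft³)
35 ft³ → storage unit 4 (remaining 16 ft³)
51 ft³ → storage unit 3 (remaining 41 ft³)
43 ft³ → storage unit 5 (remaining 107 ft³)
53 ft³ → storage unit 5 (remaining 54 ft³)
116 ft³ → storage unit 6 (remaining 34 ft³)
Final storage units: [27,30,88] [111,15] [58,51] [99,35] [43,53] [116].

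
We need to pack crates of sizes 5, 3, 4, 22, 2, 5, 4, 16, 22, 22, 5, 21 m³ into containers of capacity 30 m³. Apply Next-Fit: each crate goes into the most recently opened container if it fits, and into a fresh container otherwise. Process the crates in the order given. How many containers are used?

5 m³ → container 1 (remaining 25 m³)
3 m³ → container 1 (remaining 22 m³)
4 m³ → container 1 (remaining 18 m³)
22 m³ → container 2 (remaining 8 m³)
2 m³ → container 2 (remaining 6 m³)
5 m³ → container 2 (remaining 1 m³)
4 m³ → container 3 (remaining 26 m³)
16 m³ → container 3 (remaining 10 m³)
22 m³ → container 4 (remaining 8 m³)
22 m³ → container 5 (remaining 8 m³)
5 m³ → container 5 (remaining 3 m³)
21 m³ → container 6 (remaining 9 m³)
Final containers: [5,3,4] [22,2,5] [4,16] [22] [22,5] [21].

6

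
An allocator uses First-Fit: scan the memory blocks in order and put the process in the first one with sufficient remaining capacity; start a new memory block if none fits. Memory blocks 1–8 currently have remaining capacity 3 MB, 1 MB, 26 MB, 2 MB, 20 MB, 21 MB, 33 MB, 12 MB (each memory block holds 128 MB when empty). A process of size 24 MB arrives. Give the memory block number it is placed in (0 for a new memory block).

Memory blocks with room: memory block 3 (26 MB), memory block 7 (33 MB).
The first with room is memory block 3.

3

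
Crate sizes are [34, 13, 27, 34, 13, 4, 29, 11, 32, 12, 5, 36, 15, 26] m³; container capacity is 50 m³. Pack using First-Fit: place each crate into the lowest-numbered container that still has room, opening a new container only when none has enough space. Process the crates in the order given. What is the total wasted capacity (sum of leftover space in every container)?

Put 34 m³ in container 1; 16 m³ remain.
Put 13 m³ in container 1; 3 m³ remain.
Put 27 m³ in container 2; 23 m³ remain.
Put 34 m³ in container 3; 16 m³ remain.
Put 13 m³ in container 2; 10 m³ remain.
Put 4 m³ in container 2; 6 m³ remain.
Put 29 m³ in container 4; 21 m³ remain.
Put 11 m³ in container 3; 5 m³ remain.
Put 32 m³ in container 5; 18 m³ remain.
Put 12 m³ in container 4; 9 m³ remain.
Put 5 m³ in container 2; 1 m³ remain.
Put 36 m³ in container 6; 14 m³ remain.
Put 15 m³ in container 5; 3 m³ remain.
Put 26 m³ in container 7; 24 m³ remain.
7 containers × 50 m³ = 350 m³; used 291 m³; unused 59 m³.

59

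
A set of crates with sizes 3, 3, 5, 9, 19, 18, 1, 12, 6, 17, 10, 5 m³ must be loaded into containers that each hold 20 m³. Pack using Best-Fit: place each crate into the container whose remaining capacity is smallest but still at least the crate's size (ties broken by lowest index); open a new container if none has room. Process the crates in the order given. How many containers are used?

container 1: place 3 m³, 17 m³ left
container 1: place 3 m³, 14 m³ left
container 1: place 5 m³, 9 m³ left
container 1: place 9 m³, 0 m³ left
container 2: place 19 m³, 1 m³ left
container 3: place 18 m³, 2 m³ left
container 2: place 1 m³, 0 m³ left
container 4: place 12 m³, 8 m³ left
container 4: place 6 m³, 2 m³ left
container 5: place 17 m³, 3 m³ left
container 6: place 10 m³, 10 m³ left
container 6: place 5 m³, 5 m³ left

6 containers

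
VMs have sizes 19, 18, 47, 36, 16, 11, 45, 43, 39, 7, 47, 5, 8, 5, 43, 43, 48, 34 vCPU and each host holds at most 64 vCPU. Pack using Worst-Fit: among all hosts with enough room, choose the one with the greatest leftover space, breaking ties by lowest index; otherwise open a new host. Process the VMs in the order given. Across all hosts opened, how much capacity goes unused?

190

Put 19 vCPU in host 1; 45 vCPU remain.
Put 18 vCPU in host 1; 27 vCPU remain.
Put 47 vCPU in host 2; 17 vCPU remain.
Put 36 vCPU in host 3; 28 vCPU remain.
Put 16 vCPU in host 3; 12 vCPU remain.
Put 11 vCPU in host 1; 16 vCPU remain.
Put 45 vCPU in host 4; 19 vCPU remain.
Put 43 vCPU in host 5; 21 vCPU remain.
Put 39 vCPU in host 6; 25 vCPU remain.
Put 7 vCPU in host 6; 18 vCPU remain.
Put 47 vCPU in host 7; 17 vCPU remain.
Put 5 vCPU in host 5; 16 vCPU remain.
Put 8 vCPU in host 4; 11 vCPU remain.
Put 5 vCPU in host 6; 13 vCPU remain.
Put 43 vCPU in host 8; 21 vCPU remain.
Put 43 vCPU in host 9; 21 vCPU remain.
Put 48 vCPU in host 10; 16 vCPU remain.
Put 34 vCPU in host 11; 30 vCPU remain.
11 hosts × 64 vCPU = 704 vCPU; used 514 vCPU; unused 190 vCPU.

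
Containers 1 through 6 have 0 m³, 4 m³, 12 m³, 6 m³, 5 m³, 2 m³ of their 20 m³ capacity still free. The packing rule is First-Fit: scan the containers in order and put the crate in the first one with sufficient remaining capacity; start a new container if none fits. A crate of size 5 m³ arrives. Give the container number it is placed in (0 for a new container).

Containers with room: container 3 (12 m³), container 4 (6 m³), container 5 (5 m³).
The first with room is container 3.

3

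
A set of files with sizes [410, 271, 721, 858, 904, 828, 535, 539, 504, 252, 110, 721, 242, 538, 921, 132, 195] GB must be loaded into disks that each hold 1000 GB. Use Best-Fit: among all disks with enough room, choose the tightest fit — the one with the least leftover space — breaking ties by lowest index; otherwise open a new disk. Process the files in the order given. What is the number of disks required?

11 disks

410 GB → disk 1 (remaining 590 GB)
271 GB → disk 1 (remaining 319 GB)
721 GB → disk 2 (remaining 279 GB)
858 GB → disk 3 (remaining 142 GB)
904 GB → disk 4 (remaining 96 GB)
828 GB → disk 5 (remaining 172 GB)
535 GB → disk 6 (remaining 465 GB)
539 GB → disk 7 (remaining 461 GB)
504 GB → disk 8 (remaining 496 GB)
252 GB → disk 2 (remaining 27 GB)
110 GB → disk 3 (remaining 32 GB)
721 GB → disk 9 (remaining 279 GB)
242 GB → disk 9 (remaining 37 GB)
538 GB → disk 10 (remaining 462 GB)
921 GB → disk 11 (remaining 79 GB)
132 GB → disk 5 (remaining 40 GB)
195 GB → disk 1 (remaining 124 GB)
Final disks: [410,271,195] [721,252] [858,110] [904] [828,132] [535] [539] [504] [721,242] [538] [921].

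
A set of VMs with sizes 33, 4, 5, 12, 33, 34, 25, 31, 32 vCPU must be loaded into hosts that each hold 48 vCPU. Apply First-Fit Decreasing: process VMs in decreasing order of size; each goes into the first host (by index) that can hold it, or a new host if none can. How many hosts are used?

Sorted descending: 34, 33, 33, 32, 31, 25, 12, 5, 4.
Put 34 vCPU in host 1; 14 vCPU remain.
Put 33 vCPU in host 2; 15 vCPU remain.
Put 33 vCPU in host 3; 15 vCPU remain.
Put 32 vCPU in host 4; 16 vCPU remain.
Put 31 vCPU in host 5; 17 vCPU remain.
Put 25 vCPU in host 6; 23 vCPU remain.
Put 12 vCPU in host 1; 2 vCPU remain.
Put 5 vCPU in host 2; 10 vCPU remain.
Put 4 vCPU in host 2; 6 vCPU remain.

6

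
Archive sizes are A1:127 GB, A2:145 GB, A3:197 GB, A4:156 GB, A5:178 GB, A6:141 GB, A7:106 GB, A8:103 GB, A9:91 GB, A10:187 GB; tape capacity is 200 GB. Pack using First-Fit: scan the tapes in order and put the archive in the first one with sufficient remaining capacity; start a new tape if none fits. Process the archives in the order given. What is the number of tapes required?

9 tapes

tape 1: place A1 (127 GB), 73 GB left
tape 2: place A2 (145 GB), 55 GB left
tape 3: place A3 (197 GB), 3 GB left
tape 4: place A4 (156 GB), 44 GB left
tape 5: place A5 (178 GB), 22 GB left
tape 6: place A6 (141 GB), 59 GB left
tape 7: place A7 (106 GB), 94 GB left
tape 8: place A8 (103 GB), 97 GB left
tape 7: place A9 (91 GB), 3 GB left
tape 9: place A10 (187 GB), 13 GB left
Final tapes: [127] [145] [197] [156] [178] [141] [106,91] [103] [187].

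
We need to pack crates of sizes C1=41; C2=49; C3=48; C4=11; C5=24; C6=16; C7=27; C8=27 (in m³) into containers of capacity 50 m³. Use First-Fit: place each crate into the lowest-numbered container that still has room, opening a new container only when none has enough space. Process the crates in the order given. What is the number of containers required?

C1 (41 m³) → container 1 (remaining 9 m³)
C2 (49 m³) → container 2 (remaining 1 m³)
C3 (48 m³) → container 3 (remaining 2 m³)
C4 (11 m³) → container 4 (remaining 39 m³)
C5 (24 m³) → container 4 (remaining 15 m³)
C6 (16 m³) → container 5 (remaining 34 m³)
C7 (27 m³) → container 5 (remaining 7 m³)
C8 (27 m³) → container 6 (remaining 23 m³)

6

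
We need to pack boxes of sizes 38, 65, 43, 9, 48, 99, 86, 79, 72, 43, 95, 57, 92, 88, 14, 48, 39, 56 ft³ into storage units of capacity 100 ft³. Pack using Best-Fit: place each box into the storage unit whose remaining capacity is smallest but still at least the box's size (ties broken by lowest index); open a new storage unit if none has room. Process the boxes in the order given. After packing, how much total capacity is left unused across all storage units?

229

Put 38 ft³ in storage unit 1; 62 ft³ remain.
Put 65 ft³ in storage unit 2; 35 ft³ remain.
Put 43 ft³ in storage unit 1; 19 ft³ remain.
Put 9 ft³ in storage unit 1; 10 ft³ remain.
Put 48 ft³ in storage unit 3; 52 ft³ remain.
Put 99 ft³ in storage unit 4; 1 ft³ remain.
Put 86 ft³ in storage unit 5; 14 ft³ remain.
Put 79 ft³ in storage unit 6; 21 ft³ remain.
Put 72 ft³ in storage unit 7; 28 ft³ remain.
Put 43 ft³ in storage unit 3; 9 ft³ remain.
Put 95 ft³ in storage unit 8; 5 ft³ remain.
Put 57 ft³ in storage unit 9; 43 ft³ remain.
Put 92 ft³ in storage unit 10; 8 ft³ remain.
Put 88 ft³ in storage unit 11; 12 ft³ remain.
Put 14 ft³ in storage unit 5; 0 ft³ remain.
Put 48 ft³ in storage unit 12; 52 ft³ remain.
Put 39 ft³ in storage unit 9; 4 ft³ remain.
Put 56 ft³ in storage unit 13; 44 ft³ remain.
13 storage units × 100 ft³ = 1300 ft³; used 1071 ft³; unused 229 ft³.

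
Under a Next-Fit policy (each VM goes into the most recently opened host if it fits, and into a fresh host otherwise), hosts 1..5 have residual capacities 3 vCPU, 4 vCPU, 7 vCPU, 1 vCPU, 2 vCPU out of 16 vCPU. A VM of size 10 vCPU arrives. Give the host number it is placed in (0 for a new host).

0

Next-Fit only looks at host 5, which has 2 vCPU free.
10 vCPU does not fit, so a new host is opened.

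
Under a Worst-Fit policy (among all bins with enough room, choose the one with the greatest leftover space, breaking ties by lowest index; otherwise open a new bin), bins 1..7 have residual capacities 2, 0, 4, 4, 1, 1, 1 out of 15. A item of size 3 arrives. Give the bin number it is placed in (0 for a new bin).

3

Bins with room: bin 3 (4), bin 4 (4).
Most room is bin 3 with 4 free.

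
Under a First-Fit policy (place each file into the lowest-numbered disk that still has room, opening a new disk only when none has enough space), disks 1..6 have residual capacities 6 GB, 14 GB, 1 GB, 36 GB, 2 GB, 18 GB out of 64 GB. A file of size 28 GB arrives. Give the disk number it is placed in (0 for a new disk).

4

Disks with room: disk 4 (36 GB).
The first with room is disk 4.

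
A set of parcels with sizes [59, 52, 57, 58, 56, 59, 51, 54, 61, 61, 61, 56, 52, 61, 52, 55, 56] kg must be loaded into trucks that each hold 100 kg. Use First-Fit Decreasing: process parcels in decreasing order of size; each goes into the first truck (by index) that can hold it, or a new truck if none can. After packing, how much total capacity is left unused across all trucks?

739

Sorted descending: 61, 61, 61, 61, 59, 59, 58, 57, 56, 56, 56, 55, 54, 52, 52, 52, 51.
61 kg → truck 1 (remaining 39 kg)
61 kg → truck 2 (remaining 39 kg)
61 kg → truck 3 (remaining 39 kg)
61 kg → truck 4 (remaining 39 kg)
59 kg → truck 5 (remaining 41 kg)
59 kg → truck 6 (remaining 41 kg)
58 kg → truck 7 (remaining 42 kg)
57 kg → truck 8 (remaining 43 kg)
56 kg → truck 9 (remaining 44 kg)
56 kg → truck 10 (remaining 44 kg)
56 kg → truck 11 (remaining 44 kg)
55 kg → truck 12 (remaining 45 kg)
54 kg → truck 13 (remaining 46 kg)
52 kg → truck 14 (remaining 48 kg)
52 kg → truck 15 (remaining 48 kg)
52 kg → truck 16 (remaining 48 kg)
51 kg → truck 17 (remaining 49 kg)
17 trucks × 100 kg = 1700 kg; used 961 kg; unused 739 kg.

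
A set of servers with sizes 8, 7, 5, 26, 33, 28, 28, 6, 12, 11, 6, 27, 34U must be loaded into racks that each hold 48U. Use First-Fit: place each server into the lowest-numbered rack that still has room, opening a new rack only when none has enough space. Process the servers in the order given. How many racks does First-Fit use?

6 racks

rack 1: place 8U, 40U left
rack 1: place 7U, 33U left
rack 1: place 5U, 28U left
rack 1: place 26U, 2U left
rack 2: place 33U, 15U left
rack 3: place 28U, 20U left
rack 4: place 28U, 20U left
rack 2: place 6U, 9U left
rack 3: place 12U, 8U left
rack 4: place 11U, 9U left
rack 2: place 6U, 3U left
rack 5: place 27U, 21U left
rack 6: place 34U, 14U left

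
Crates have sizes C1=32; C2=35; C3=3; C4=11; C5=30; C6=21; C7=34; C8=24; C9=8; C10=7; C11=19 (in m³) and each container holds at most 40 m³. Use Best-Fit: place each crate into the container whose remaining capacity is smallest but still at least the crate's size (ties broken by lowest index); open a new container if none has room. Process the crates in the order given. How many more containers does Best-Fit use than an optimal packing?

Best-Fit: [32,8] [35,3] [11,21,7] [30] [34] [24] [19] → 7 containers.
Total size 224 m³; any packing needs at least ⌈224/40⌉ = 6 containers.
An optimal packing achieves that bound: [35,3] [34] [32,8] [30,7] [24,11] [21,19] → 6 containers.
Excess: 7 − 6 = 1.

1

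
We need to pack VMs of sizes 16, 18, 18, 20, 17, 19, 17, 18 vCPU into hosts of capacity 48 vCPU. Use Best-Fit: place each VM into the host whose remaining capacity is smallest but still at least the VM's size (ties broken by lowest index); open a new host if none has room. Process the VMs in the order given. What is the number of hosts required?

16 vCPU → host 1 (remaining 32 vCPU)
18 vCPU → host 1 (remaining 14 vCPU)
18 vCPU → host 2 (remaining 30 vCPU)
20 vCPU → host 2 (remaining 10 vCPU)
17 vCPU → host 3 (remaining 31 vCPU)
19 vCPU → host 3 (remaining 12 vCPU)
17 vCPU → host 4 (remaining 31 vCPU)
18 vCPU → host 4 (remaining 13 vCPU)

4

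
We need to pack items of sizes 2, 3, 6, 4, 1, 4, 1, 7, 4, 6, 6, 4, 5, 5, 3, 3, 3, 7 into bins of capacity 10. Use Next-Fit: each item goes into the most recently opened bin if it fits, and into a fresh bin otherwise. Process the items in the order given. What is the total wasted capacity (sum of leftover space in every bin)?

bin 1: place 2, 8 left
bin 1: place 3, 5 left
bin 2: place 6, 4 left
bin 2: place 4, 0 left
bin 3: place 1, 9 left
bin 3: place 4, 5 left
bin 3: place 1, 4 left
bin 4: place 7, 3 left
bin 5: place 4, 6 left
bin 5: place 6, 0 left
bin 6: place 6, 4 left
bin 6: place 4, 0 left
bin 7: place 5, 5 left
bin 7: place 5, 0 left
bin 8: place 3, 7 left
bin 8: place 3, 4 left
bin 8: place 3, 1 left
bin 9: place 7, 3 left
9 bins × 10 = 90; used 74; unused 16.

16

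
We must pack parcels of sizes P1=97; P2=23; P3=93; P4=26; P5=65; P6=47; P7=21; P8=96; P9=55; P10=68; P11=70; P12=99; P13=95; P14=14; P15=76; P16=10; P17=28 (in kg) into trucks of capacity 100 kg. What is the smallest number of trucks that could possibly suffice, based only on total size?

10

Total size = 97 + 23 + 93 + 26 + 65 + 47 + 21 + 96 + 55 + 68 + 70 + 99 + 95 + 14 + 76 + 10 + 28 = 983 kg.
⌈983 / 100⌉ = 10.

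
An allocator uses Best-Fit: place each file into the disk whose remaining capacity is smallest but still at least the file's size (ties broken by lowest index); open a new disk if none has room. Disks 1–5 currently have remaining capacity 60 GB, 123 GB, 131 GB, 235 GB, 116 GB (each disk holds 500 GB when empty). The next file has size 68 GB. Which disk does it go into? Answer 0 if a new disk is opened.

Disks with room: disk 2 (123 GB), disk 3 (131 GB), disk 4 (235 GB), disk 5 (116 GB).
Tightest fit is disk 5 with 116 GB free.

5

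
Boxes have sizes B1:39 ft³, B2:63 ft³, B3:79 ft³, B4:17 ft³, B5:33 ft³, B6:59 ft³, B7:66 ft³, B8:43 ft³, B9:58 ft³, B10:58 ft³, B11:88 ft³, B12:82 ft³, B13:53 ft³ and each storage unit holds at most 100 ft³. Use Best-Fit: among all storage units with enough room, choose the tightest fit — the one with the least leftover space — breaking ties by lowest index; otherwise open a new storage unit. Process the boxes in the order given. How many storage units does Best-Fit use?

storage unit 1: place B1 (39 ft³), 61 ft³ left
storage unit 2: place B2 (63 ft³), 37 ft³ left
storage unit 3: place B3 (79 ft³), 21 ft³ left
storage unit 3: place B4 (17 ft³), 4 ft³ left
storage unit 2: place B5 (33 ft³), 4 ft³ left
storage unit 1: place B6 (59 ft³), 2 ft³ left
storage unit 4: place B7 (66 ft³), 34 ft³ left
storage unit 5: place B8 (43 ft³), 57 ft³ left
storage unit 6: place B9 (58 ft³), 42 ft³ left
storage unit 7: place B10 (58 ft³), 42 ft³ left
storage unit 8: place B11 (88 ft³), 12 ft³ left
storage unit 9: place B12 (82 ft³), 18 ft³ left
storage unit 5: place B13 (53 ft³), 4 ft³ left

9 storage units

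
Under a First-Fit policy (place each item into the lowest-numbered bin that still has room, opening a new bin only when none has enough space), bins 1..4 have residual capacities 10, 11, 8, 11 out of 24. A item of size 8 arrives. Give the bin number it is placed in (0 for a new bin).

Bins with room: bin 1 (10), bin 2 (11), bin 3 (8), bin 4 (11).
The first with room is bin 1.

1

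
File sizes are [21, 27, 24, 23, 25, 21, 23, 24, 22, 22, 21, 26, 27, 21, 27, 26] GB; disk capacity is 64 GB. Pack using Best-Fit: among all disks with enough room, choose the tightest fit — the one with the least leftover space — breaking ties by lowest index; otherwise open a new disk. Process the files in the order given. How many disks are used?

disk 1: place 21 GB, 43 GB left
disk 1: place 27 GB, 16 GB left
disk 2: place 24 GB, 40 GB left
disk 2: place 23 GB, 17 GB left
disk 3: place 25 GB, 39 GB left
disk 3: place 21 GB, 18 GB left
disk 4: place 23 GB, 41 GB left
disk 4: place 24 GB, 17 GB left
disk 5: place 22 GB, 42 GB left
disk 5: place 22 GB, 20 GB left
disk 6: place 21 GB, 43 GB left
disk 6: place 26 GB, 17 GB left
disk 7: place 27 GB, 37 GB left
disk 7: place 21 GB, 16 GB left
disk 8: place 27 GB, 37 GB left
disk 8: place 26 GB, 11 GB left

8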